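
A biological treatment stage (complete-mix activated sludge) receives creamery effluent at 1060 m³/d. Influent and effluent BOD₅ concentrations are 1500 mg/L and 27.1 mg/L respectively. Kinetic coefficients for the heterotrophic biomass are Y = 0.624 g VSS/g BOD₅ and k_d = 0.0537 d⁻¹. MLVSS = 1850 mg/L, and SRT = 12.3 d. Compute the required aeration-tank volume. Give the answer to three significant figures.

V ≈ 3900 m³

From the SRT design equation V = Y Q (S₀−S) θ_c / [X (1 + k_d θ_c)] = 0.624 × 1060 × (1500 − 27.1) × 12.3 / [1850 × (1 + 0.0537 × 12.3)] = 1.2×10^7 / 3072 = 3901 m³.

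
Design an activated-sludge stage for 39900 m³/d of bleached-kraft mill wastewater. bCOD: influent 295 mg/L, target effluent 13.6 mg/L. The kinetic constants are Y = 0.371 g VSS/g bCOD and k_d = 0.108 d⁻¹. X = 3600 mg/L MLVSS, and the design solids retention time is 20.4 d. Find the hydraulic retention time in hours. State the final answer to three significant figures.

τ ≈ 4.43 h

From the SRT design equation V = Y Q (S₀−S) θ_c / [X (1 + k_d θ_c)] = 0.371 × 39900 × (295 − 13.6) × 20.4 / [3600 × (1 + 0.108 × 20.4)] = 8.5×10^7 / 11532 = 7369 m³.
Hydraulic retention time τ = V/Q = 7369 / 39900 = 0.1847 d = 4.433 h.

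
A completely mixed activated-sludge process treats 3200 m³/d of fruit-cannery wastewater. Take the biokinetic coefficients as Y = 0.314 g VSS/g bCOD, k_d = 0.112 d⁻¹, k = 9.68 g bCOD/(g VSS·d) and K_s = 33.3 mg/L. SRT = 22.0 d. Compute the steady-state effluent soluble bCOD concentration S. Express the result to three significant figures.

S ≈ 1.82 mg/L

For a completely mixed reactor with recycle the Lawrence–McCarty relation gives S = K_s·(1 + k_d·θ_c) / [θ_c·(Y·k − k_d) − 1] = 33.3 × (1 + 0.112 × 22.0) / [22.0 × (0.314 × 9.68 − 0.112) − 1] = 115.4 / 63.41 = 1.819 mg/L.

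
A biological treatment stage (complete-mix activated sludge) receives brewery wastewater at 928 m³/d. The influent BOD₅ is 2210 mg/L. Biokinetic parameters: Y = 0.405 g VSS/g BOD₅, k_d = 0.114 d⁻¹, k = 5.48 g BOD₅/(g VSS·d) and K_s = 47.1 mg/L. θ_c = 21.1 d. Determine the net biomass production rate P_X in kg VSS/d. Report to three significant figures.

P_X ≈ 244 kg VSS/d

For a completely mixed reactor with recycle the Lawrence–McCarty relation gives S = K_s·(1 + k_d·θ_c) / [θ_c·(Y·k − k_d) − 1] = 47.1 × (1 + 0.114 × 21.1) / [21.1 × (0.405 × 5.48 − 0.114) − 1] = 160.4 / 43.42 = 3.694 mg/L.
Observed yield with endogenous decay: Y_obs = Y / (1 + k_d·θ_c) = 0.405 / (1 + 0.114 × 21.1) = 0.405 / 3.405 = 0.1189 g VSS/g BOD₅.
Mass of BOD₅ removed per day: Q(S₀ − S) = 928 × 2206 g/m³ = 2047 kg/d.
Net biomass production P_X = Y_obs × Q·(S₀ − S) = 0.1189 × 2047 = 243.5 kg VSS/d.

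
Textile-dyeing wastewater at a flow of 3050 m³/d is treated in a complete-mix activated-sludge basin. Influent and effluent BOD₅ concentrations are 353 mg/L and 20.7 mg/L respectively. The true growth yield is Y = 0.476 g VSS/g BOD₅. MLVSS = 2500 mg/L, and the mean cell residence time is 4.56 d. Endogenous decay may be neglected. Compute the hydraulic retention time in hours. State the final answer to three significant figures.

V·X = Y·Q·ΔS·θ_c gives V = 0.476 × 3050 × (353 − 20.7) × 4.56 / 2500 = 880.0 m³.
Hydraulic retention time τ = V/Q = 880.0 / 3050 = 0.2885 d = 6.924 h.

τ ≈ 6.92 h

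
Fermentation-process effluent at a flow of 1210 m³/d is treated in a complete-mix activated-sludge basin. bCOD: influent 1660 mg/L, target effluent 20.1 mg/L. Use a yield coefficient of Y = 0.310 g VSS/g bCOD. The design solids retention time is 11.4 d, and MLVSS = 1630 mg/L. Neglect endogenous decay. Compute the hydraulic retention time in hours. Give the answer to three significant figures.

Biomass mass balance (decay neglected): V·X = Y·Q·(S₀ − S)·θ_c, so V = 0.310 × 1210 × (1660 − 20.1) × 11.4 / 1630 = 4302 m³.
Hydraulic retention time τ = V/Q = 4302 / 1210 = 3.555 d = 85.33 h.

τ ≈ 85.3 h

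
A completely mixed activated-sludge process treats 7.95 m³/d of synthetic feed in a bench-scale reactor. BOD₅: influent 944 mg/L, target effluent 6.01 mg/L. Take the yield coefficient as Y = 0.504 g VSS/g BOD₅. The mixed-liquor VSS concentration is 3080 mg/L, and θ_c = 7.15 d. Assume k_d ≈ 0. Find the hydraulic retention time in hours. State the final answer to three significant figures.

Biomass mass balance (decay neglected): V·X = Y·Q·(S₀ − S)·θ_c, so V = 0.504 × 7.95 × (944 − 6.01) × 7.15 / 3080 = 8.725 m³.
HRT = V/Q = 8.725 m³ / 7.95 m³·d⁻¹ = 1.097 d × 24 = 26.34 h.

τ ≈ 26.3 h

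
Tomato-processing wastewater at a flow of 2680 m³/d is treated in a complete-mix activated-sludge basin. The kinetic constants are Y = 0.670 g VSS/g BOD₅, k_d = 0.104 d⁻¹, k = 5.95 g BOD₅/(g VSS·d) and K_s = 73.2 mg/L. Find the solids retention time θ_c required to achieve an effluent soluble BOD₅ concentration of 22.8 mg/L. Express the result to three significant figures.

θ_c ≈ 1.19 d

Specific growth rate at S = 22.8 mg/L: μ = YkS/(K_s+S) = 0.670·5.95·22.8/(73.2+22.8) = 0.9468 d⁻¹.
θ_c = 1/(μ − k_d) = 1/(0.9468 − 0.104) = 1/0.8428 = 1.187 d.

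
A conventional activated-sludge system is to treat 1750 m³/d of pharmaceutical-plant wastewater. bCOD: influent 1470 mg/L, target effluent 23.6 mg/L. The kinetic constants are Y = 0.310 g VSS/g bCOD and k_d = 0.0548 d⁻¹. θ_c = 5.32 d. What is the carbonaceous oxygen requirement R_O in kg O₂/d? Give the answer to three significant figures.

The observed yield is Y_obs = Y/(1 + k_d·θ_c) = 0.310 / (1 + 0.0548 × 5.32) = 0.310 / 1.292 = 0.2400 g VSS per g bCOD removed.
ΔS = 1470 − 23.6 = 1446 mg/L, so the substrate removal rate is 1750 × 1446/1000 = 2531 kg bCOD/d.
Biomass synthesised: P_X = Y_obs × 2531 = 607.5 kg VSS/d.
R_O = Q·ΔS − 1.42 P_X = 2531 − 862.7 = 1668 kg O₂/d.

R_O ≈ 1670 kg O₂/d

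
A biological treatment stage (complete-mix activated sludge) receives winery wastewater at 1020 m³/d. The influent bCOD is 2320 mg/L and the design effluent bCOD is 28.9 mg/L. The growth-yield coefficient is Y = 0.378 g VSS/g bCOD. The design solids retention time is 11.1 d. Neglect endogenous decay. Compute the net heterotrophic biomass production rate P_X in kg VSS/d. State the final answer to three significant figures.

P_X ≈ 883 kg VSS/d

Since k_d ≈ 0, Y_obs = Y = 0.378 g VSS/g bCOD.
ΔS = 2320 − 28.9 = 2291 mg/L, so the substrate removal rate is 1020 × 2291/1000 = 2337 kg bCOD/d.
Net biomass production P_X = Y_obs × Q·(S₀ − S) = 0.3780 × 2337 = 883.4 kg VSS/d.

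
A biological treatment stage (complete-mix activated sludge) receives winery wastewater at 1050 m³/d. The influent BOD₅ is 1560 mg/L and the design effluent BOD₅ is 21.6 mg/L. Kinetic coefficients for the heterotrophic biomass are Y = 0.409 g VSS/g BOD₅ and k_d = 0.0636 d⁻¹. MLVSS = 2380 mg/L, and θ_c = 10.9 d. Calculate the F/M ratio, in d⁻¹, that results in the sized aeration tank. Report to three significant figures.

Rearranging the biomass balance for a CMAS with decay, V = Y·Q·ΔS·θ_c / [X·(1+k_d θ_c)] = 0.409 × 1050 × (1560 − 21.6) × 10.9 / [2380 × (1 + 0.0636 × 10.9)] = 7.2×10^6 / 4030 = 1787 m³.
F/M = applied load / biomass = Q·S₀/(V·X) = 1050 × 1560 / (1787 × 2380) = 0.3851 d⁻¹.

F/M ≈ 0.385 d⁻¹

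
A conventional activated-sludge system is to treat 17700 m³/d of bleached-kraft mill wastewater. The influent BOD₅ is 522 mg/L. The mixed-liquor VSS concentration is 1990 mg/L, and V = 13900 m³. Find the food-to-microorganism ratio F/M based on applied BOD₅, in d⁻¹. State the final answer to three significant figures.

F/M ≈ 0.334 d⁻¹

F/M = applied load / biomass = Q·S₀/(V·X) = 17700 × 522 / (13900 × 1990) = 0.3340 d⁻¹.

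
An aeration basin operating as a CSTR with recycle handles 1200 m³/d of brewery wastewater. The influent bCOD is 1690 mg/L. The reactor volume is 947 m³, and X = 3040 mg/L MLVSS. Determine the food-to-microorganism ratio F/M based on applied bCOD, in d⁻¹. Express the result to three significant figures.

Food-to-microorganism ratio F/M = Q S₀ / (V X) = 1200 × 1690 / (947.0 × 3040) = 0.7044 d⁻¹.

F/M ≈ 0.704 d⁻¹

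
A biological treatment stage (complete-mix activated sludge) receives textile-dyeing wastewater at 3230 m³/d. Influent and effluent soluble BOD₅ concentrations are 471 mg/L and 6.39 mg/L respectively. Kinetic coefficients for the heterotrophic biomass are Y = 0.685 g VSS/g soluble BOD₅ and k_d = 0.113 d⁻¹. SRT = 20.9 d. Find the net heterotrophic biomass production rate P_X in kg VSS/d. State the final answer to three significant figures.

P_X ≈ 306 kg VSS/d

Correct the yield for decay: Y_obs = Y/(1 + k_d θ_c) = 0.685 / (1 + 0.113 × 20.9) = 0.685 / 3.362 = 0.2038.
Mass of soluble BOD₅ removed per day: Q(S₀ − S) = 3230 × 464.6 g/m³ = 1501 kg/d.
P_X = Y_obs · Q(S₀ − S) = 0.2038 × 1501 = 305.8 kg VSS/d.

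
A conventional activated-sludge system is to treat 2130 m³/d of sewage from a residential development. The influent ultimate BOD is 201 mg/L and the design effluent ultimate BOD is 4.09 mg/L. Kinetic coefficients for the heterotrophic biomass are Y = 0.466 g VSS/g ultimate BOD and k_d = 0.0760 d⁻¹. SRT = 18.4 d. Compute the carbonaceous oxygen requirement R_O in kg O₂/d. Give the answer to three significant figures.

R_O ≈ 304 kg O₂/d

The observed yield is Y_obs = Y/(1 + k_d·θ_c) = 0.466 / (1 + 0.0760 × 18.4) = 0.466 / 2.398 = 0.1943 g VSS per g ultimate BOD removed.
Mass of ultimate BOD removed per day: Q(S₀ − S) = 2130 × 196.9 g/m³ = 419.4 kg/d.
Biomass synthesised: P_X = Y_obs × 419.4 = 81.49 kg VSS/d.
Carbonaceous O₂ demand = substrate oxidised − cell-mass equivalent = 419.4 − 1.42 × 81.49 = 303.7 kg O₂/d.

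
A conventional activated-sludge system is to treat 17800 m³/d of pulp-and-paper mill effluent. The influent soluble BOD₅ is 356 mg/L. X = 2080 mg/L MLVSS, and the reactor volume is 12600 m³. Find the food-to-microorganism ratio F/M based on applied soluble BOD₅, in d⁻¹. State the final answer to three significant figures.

F/M ≈ 0.242 d⁻¹

Food-to-microorganism ratio F/M = Q S₀ / (V X) = 17800 × 356 / (12600 × 2080) = 0.2418 d⁻¹.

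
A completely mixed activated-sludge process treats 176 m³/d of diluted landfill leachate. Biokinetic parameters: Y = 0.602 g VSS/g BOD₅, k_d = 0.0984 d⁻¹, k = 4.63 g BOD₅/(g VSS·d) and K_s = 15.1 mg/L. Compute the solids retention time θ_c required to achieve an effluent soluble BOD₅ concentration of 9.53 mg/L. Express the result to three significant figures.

θ_c ≈ 1.02 d

Specific growth rate at S = 9.53 mg/L: μ = YkS/(K_s+S) = 0.602·4.63·9.53/(15.1+9.53) = 1.078 d⁻¹.
1/θ_c = 1.078 − 0.0984 = 0.9801 d⁻¹, so θ_c = 1.020 d.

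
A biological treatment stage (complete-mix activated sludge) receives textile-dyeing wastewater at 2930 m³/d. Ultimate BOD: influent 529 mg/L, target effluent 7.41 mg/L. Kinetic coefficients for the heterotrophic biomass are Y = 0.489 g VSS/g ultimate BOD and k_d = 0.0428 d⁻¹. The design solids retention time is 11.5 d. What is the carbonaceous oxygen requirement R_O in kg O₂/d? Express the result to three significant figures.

Y_obs = Y / (1 + k_d θ_c) = 0.489 / (1 + 0.0428 × 11.5) = 0.489 / 1.492 = 0.3277.
ΔS = 529 − 7.41 = 521.6 mg/L, so the substrate removal rate is 2930 × 521.6/1000 = 1528 kg ultimate BOD/d.
Biomass synthesised: P_X = Y_obs × 1528 = 500.8 kg VSS/d.
R_O = Q·ΔS − 1.42 P_X = 1528 − 711.2 = 817.1 kg O₂/d.

R_O ≈ 817 kg O₂/d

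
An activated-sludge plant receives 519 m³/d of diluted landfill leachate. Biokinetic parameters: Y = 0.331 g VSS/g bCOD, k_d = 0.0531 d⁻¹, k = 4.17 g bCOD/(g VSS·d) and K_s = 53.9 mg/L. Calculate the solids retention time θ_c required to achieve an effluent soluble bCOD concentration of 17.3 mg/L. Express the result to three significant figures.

Specific growth rate at S = 17.3 mg/L: μ = YkS/(K_s+S) = 0.331·4.17·17.3/(53.9+17.3) = 0.3354 d⁻¹.
Then 1/θ_c = μ − k_d = 0.3354 − 0.0531 = 0.2823 d⁻¹, giving θ_c = 3.543 d.

θ_c ≈ 3.54 d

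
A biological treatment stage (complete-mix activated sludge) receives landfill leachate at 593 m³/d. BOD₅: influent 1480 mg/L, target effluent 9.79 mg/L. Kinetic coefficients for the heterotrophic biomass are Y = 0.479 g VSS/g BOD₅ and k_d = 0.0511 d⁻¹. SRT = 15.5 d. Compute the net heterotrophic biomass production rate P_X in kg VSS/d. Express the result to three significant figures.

Correct the yield for decay: Y_obs = Y/(1 + k_d θ_c) = 0.479 / (1 + 0.0511 × 15.5) = 0.479 / 1.792 = 0.2673.
ΔS = 1480 − 9.79 = 1470 mg/L, so the substrate removal rate is 593 × 1470/1000 = 871.8 kg BOD₅/d.
P_X = Y_obs · Q(S₀ − S) = 0.2673 × 871.8 = 233.0 kg VSS/d.

P_X ≈ 233 kg VSS/d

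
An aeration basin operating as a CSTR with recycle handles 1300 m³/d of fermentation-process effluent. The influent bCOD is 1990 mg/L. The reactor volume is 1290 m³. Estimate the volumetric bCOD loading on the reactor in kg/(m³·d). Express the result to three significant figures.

L_v ≈ 2.01 kg bCOD/(m³·d)

Volumetric loading L_v = Q·S₀ / V = 1300 × 1990 g/m³ / 1290 m³ = 2005 g/(m³·d) = 2.005 kg bCOD/(m³·d).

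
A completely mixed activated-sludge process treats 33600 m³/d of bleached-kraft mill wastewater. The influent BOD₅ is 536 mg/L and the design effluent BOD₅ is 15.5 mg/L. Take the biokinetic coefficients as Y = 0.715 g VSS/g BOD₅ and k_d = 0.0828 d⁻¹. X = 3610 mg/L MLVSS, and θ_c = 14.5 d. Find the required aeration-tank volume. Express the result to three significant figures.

V ≈ 22800 m³

Steady-state biomass mass balance: V·X·(1 + k_d·θ_c) = Y·Q·(S₀ − S)·θ_c, so V = 0.715 × 33600 × (536 − 15.5) × 14.5 / [3610 × (1 + 0.0828 × 14.5)] = 1.81×10^8 / 7944 = 22824 m³.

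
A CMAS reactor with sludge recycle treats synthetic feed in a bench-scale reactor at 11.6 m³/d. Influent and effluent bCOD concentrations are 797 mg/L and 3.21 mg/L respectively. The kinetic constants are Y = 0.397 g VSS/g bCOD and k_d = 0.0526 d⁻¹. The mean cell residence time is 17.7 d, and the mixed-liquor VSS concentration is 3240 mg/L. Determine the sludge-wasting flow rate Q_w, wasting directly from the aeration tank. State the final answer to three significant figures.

Q_w ≈ 0.584 m³/d

Steady-state biomass mass balance: V·X·(1 + k_d·θ_c) = Y·Q·(S₀ − S)·θ_c, so V = 0.397 × 11.6 × (797 − 3.21) × 17.7 / [3240 × (1 + 0.0526 × 17.7)] = 6.47×10^4 / 6257 = 10.34 m³.
For wasting at MLVSS concentration, Q_w = V/θ_c = 10.34/17.7 = 0.5843 m³/d.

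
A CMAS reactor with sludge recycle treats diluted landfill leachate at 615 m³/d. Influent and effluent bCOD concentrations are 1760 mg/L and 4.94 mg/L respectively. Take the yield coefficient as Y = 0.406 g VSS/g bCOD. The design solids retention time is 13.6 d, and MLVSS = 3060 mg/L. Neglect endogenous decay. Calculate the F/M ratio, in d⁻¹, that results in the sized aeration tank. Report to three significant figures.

F/M ≈ 0.182 d⁻¹

Biomass mass balance (decay neglected): V·X = Y·Q·(S₀ − S)·θ_c, so V = 0.406 × 615 × (1760 − 4.94) × 13.6 / 3060 = 1948 m³.
F/M = Q·S₀ / (V·X) = 615 × 1760 / (1948 × 3060) = 0.1816 g bCOD·(g VSS·d)⁻¹.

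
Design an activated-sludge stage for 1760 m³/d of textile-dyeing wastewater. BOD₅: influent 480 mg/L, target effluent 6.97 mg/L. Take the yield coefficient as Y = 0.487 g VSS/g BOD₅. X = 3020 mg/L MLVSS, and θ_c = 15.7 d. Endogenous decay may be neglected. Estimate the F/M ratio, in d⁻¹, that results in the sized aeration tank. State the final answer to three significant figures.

With k_d = 0 the design equation reduces to V = Y Q (S₀−S) θ_c / X = 0.487 × 1760 × (480 − 6.97) × 15.7 / 3020 = 2108 m³.
F/M = Q·S₀ / (V·X) = 1760 × 480 / (2108 × 3020) = 0.1327 g BOD₅·(g VSS·d)⁻¹.

F/M ≈ 0.133 d⁻¹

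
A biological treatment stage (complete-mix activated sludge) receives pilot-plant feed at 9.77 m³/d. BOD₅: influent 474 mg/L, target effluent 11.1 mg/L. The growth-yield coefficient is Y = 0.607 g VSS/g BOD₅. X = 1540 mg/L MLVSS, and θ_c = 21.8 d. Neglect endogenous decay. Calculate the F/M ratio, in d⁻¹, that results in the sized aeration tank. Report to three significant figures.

F/M ≈ 0.0774 d⁻¹

V·X = Y·Q·ΔS·θ_c gives V = 0.607 × 9.77 × (474 − 11.1) × 21.8 / 1540 = 38.86 m³.
F/M = Q·S₀ / (V·X) = 9.77 × 474 / (38.86 × 1540) = 0.07738 g BOD₅·(g VSS·d)⁻¹.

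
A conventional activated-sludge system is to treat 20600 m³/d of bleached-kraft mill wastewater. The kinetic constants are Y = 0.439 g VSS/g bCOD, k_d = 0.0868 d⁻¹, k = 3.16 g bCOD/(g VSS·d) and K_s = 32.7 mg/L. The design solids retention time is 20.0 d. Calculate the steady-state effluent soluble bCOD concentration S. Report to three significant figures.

S ≈ 3.58 mg/L

For a completely mixed reactor with recycle the Lawrence–McCarty relation gives S = K_s·(1 + k_d·θ_c) / [θ_c·(Y·k − k_d) − 1] = 32.7 × (1 + 0.0868 × 20.0) / [20.0 × (0.439 × 3.16 − 0.0868) − 1] = 89.47 / 25.01 = 3.577 mg/L.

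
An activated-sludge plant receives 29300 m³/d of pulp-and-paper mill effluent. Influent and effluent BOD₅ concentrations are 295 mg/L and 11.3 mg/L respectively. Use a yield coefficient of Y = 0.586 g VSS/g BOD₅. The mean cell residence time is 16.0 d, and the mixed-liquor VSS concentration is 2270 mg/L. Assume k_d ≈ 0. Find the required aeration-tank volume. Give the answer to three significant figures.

Biomass mass balance (decay neglected): V·X = Y·Q·(S₀ − S)·θ_c, so V = 0.586 × 29300 × (295 − 11.3) × 16.0 / 2270 = 34334 m³.

V ≈ 34300 m³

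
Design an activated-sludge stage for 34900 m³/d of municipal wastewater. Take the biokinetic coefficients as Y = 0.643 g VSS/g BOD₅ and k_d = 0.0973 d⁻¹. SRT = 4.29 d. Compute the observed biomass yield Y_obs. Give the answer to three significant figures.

Y_obs ≈ 0.454 g VSS/g BOD₅

Y_obs = Y / (1 + k_d θ_c) = 0.643 / (1 + 0.0973 × 4.29) = 0.643 / 1.417 = 0.4536.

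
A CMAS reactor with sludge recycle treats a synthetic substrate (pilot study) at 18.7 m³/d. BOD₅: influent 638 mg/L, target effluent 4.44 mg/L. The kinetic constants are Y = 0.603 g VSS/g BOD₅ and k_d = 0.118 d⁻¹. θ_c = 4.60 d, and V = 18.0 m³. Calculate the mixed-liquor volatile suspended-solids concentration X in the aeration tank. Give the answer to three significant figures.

X ≈ 1180 mg/L

From V·X·(1 + k_d·θ_c) = Y·Q·(S₀ − S)·θ_c: X = 0.603 × 18.7 × (638 − 4.44) × 4.60 / [18.0 × (1 + 0.118 × 4.60)] = 1183 mg/L.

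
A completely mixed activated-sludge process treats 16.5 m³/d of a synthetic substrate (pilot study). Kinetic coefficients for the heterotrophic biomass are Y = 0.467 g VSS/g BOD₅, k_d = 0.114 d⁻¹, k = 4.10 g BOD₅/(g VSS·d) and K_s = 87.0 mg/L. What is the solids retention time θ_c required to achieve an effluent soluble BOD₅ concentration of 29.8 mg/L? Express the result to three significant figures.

θ_c ≈ 2.67 d

At the target effluent, Y k S/(K_s+S) = 0.467×4.10×29.8/116.8 = 0.4885 d⁻¹.
Then 1/θ_c = μ − k_d = 0.4885 − 0.114 = 0.3745 d⁻¹, giving θ_c = 2.670 d.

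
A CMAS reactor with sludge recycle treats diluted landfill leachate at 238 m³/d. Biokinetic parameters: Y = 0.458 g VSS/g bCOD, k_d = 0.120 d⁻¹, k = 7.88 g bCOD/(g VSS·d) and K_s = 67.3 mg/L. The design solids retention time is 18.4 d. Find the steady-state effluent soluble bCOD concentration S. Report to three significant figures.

S ≈ 3.42 mg/L

From the Monod/SRT balance for a CMAS, S = K_s·(1+k_d θ_c)/[θ_c·(Y k − k_d) − 1] = 67.3 × (1 + 0.120 × 18.4) / [18.4 × (0.458 × 7.88 − 0.120) − 1] = 215.9 / 63.20 = 3.416 mg/L.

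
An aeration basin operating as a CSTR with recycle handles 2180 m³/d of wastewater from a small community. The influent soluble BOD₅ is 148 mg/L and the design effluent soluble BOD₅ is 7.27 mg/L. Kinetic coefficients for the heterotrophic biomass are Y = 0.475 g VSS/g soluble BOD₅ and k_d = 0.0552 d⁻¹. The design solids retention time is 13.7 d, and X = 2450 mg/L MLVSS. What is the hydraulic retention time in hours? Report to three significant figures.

Steady-state biomass mass balance: V·X·(1 + k_d·θ_c) = Y·Q·(S₀ − S)·θ_c, so V = 0.475 × 2180 × (148 − 7.27) × 13.7 / [2450 × (1 + 0.0552 × 13.7)] = 2×10^6 / 4303 = 464.0 m³.
τ = V/Q = 464.0/2180 = 0.2128 d, or 5.108 h.

τ ≈ 5.11 h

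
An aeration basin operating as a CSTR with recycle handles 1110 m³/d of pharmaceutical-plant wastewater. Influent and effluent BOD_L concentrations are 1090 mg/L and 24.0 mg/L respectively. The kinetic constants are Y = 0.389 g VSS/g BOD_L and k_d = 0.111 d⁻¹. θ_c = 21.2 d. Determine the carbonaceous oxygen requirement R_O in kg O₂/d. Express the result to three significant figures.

The observed yield is Y_obs = Y/(1 + k_d·θ_c) = 0.389 / (1 + 0.111 × 21.2) = 0.389 / 3.353 = 0.1160 g VSS per g BOD_L removed.
Q·(S₀ − S) = 1110 × (1090 − 24.0) × 10⁻³ = 1183 kg/d removed.
Net sludge production P_X = 0.1160 × 1183 = 137.3 kg VSS/d.
R_O = Q·ΔS − 1.42 P_X = 1183 − 194.9 = 988.3 kg O₂/d.

R_O ≈ 988 kg O₂/d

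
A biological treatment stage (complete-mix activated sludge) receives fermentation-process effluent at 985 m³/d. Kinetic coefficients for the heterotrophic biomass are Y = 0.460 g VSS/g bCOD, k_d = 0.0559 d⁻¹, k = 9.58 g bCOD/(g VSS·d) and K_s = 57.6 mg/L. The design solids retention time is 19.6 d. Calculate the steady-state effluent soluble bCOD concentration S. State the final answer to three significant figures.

S ≈ 1.43 mg/L

Effluent substrate depends only on kinetics and SRT: S = K_s(1 + k_d θ_c) / [θ_c(Yk − k_d) − 1] = 57.6 × (1 + 0.0559 × 19.6) / [19.6 × (0.460 × 9.58 − 0.0559) − 1] = 120.7 / 84.28 = 1.432 mg/L.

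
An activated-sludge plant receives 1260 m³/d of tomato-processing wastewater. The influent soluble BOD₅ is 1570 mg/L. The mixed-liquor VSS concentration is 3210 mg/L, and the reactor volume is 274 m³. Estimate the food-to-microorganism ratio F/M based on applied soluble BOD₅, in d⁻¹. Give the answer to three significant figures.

F/M ≈ 2.25 d⁻¹

F/M = applied load / biomass = Q·S₀/(V·X) = 1260 × 1570 / (274.0 × 3210) = 2.249 d⁻¹.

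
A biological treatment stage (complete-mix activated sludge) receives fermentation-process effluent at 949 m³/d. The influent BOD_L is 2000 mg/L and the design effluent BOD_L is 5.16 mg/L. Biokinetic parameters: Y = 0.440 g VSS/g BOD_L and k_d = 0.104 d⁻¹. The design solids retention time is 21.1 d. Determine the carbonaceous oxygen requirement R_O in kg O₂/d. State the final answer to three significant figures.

R_O ≈ 1520 kg O₂/d

Correct the yield for decay: Y_obs = Y/(1 + k_d θ_c) = 0.440 / (1 + 0.104 × 21.1) = 0.440 / 3.194 = 0.1377.
Mass of BOD_L removed per day: Q(S₀ − S) = 949 × 1995 g/m³ = 1893 kg/d.
Net sludge production P_X = 0.1377 × 1893 = 260.8 kg VSS/d.
Carbonaceous O₂ demand = substrate oxidised − cell-mass equivalent = 1893 − 1.42 × 260.8 = 1523 kg O₂/d.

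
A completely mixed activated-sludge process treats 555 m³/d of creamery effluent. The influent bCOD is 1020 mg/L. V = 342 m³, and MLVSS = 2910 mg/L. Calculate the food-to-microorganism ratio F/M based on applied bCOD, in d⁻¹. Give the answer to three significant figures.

F/M ≈ 0.569 d⁻¹

F/M = applied load / biomass = Q·S₀/(V·X) = 555 × 1020 / (342.0 × 2910) = 0.5688 d⁻¹.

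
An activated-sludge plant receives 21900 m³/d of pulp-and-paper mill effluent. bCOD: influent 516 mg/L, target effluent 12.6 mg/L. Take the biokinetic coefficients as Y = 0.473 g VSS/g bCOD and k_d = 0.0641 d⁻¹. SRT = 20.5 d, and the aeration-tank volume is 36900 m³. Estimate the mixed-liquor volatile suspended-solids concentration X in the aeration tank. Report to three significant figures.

X = Y·Q·ΔS·θ_c / [V·(1 + k_d θ_c)] = 0.473 × 21900 × (516 − 12.6) × 20.5 / [36900 × (1 + 0.0641 × 20.5)] = 1252 mg/L.

X ≈ 1250 mg/L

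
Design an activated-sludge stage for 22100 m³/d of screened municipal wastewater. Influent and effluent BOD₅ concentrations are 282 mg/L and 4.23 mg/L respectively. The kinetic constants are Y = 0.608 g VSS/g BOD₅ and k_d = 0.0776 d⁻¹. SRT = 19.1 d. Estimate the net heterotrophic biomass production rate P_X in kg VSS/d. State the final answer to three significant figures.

P_X ≈ 1500 kg VSS/d

Observed yield with endogenous decay: Y_obs = Y / (1 + k_d·θ_c) = 0.608 / (1 + 0.0776 × 19.1) = 0.608 / 2.482 = 0.2449 g VSS/g BOD₅.
Mass of BOD₅ removed per day: Q(S₀ − S) = 22100 × 277.8 g/m³ = 6139 kg/d.
Net biomass production P_X = Y_obs × Q·(S₀ − S) = 0.2449 × 6139 = 1504 kg VSS/d.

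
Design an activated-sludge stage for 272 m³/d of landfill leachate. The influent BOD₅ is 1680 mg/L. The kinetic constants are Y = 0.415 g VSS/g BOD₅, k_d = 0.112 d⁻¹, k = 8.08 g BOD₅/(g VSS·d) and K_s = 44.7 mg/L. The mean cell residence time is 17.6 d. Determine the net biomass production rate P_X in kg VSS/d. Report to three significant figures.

P_X ≈ 63.7 kg VSS/d

For a completely mixed reactor with recycle the Lawrence–McCarty relation gives S = K_s·(1 + k_d·θ_c) / [θ_c·(Y·k − k_d) − 1] = 44.7 × (1 + 0.112 × 17.6) / [17.6 × (0.415 × 8.08 − 0.112) − 1] = 132.8 / 56.05 = 2.370 mg/L.
Y_obs = Y / (1 + k_d θ_c) = 0.415 / (1 + 0.112 × 17.6) = 0.415 / 2.971 = 0.1397.
Mass of BOD₅ removed per day: Q(S₀ − S) = 272 × 1678 g/m³ = 456.3 kg/d.
Net biomass production P_X = Y_obs × Q·(S₀ − S) = 0.1397 × 456.3 = 63.74 kg VSS/d.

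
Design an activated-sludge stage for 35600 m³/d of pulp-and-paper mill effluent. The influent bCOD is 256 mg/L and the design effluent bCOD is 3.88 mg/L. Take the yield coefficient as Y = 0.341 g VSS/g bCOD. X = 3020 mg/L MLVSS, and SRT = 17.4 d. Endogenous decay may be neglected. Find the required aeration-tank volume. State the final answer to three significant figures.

V ≈ 17600 m³

V·X = Y·Q·ΔS·θ_c gives V = 0.341 × 35600 × (256 − 3.88) × 17.4 / 3020 = 17634 m³.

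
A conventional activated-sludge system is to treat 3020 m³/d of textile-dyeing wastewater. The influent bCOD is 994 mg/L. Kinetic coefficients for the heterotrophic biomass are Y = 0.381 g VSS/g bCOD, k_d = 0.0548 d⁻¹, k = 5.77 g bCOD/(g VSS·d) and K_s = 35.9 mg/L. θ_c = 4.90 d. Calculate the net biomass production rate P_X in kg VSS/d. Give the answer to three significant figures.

For a completely mixed reactor with recycle the Lawrence–McCarty relation gives S = K_s·(1 + k_d·θ_c) / [θ_c·(Y·k − k_d) − 1] = 35.9 × (1 + 0.0548 × 4.90) / [4.90 × (0.381 × 5.77 − 0.0548) − 1] = 45.54 / 9.503 = 4.792 mg/L.
Correct the yield for decay: Y_obs = Y/(1 + k_d θ_c) = 0.381 / (1 + 0.0548 × 4.90) = 0.381 / 1.269 = 0.3004.
Mass of bCOD removed per day: Q(S₀ − S) = 3020 × 989.2 g/m³ = 2987 kg/d.
Net biomass production P_X = Y_obs × Q·(S₀ − S) = 0.3004 × 2987 = 897.3 kg VSS/d.

P_X ≈ 897 kg VSS/d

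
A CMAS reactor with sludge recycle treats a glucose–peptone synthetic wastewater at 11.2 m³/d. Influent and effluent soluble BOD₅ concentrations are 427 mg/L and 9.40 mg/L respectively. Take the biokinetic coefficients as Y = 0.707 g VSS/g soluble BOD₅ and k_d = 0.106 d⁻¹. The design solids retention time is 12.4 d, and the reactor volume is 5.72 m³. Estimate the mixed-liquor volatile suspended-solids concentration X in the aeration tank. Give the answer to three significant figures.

From V·X·(1 + k_d·θ_c) = Y·Q·(S₀ − S)·θ_c: X = 0.707 × 11.2 × (427 − 9.40) × 12.4 / [5.72 × (1 + 0.106 × 12.4)] = 3097 mg/L.

X ≈ 3100 mg/L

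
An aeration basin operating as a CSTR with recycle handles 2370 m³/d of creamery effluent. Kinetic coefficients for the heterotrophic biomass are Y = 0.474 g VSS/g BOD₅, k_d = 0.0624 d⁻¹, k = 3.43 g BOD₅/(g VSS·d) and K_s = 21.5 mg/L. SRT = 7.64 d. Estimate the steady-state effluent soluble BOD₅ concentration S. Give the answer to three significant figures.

S ≈ 2.90 mg/L

Effluent substrate depends only on kinetics and SRT: S = K_s(1 + k_d θ_c) / [θ_c(Yk − k_d) − 1] = 21.5 × (1 + 0.0624 × 7.64) / [7.64 × (0.474 × 3.43 − 0.0624) − 1] = 31.75 / 10.94 = 2.901 mg/L.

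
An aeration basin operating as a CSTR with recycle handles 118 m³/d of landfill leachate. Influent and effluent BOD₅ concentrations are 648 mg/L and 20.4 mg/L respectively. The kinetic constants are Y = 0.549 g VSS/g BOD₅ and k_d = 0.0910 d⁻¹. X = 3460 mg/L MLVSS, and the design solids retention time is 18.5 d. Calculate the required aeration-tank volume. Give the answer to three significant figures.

Steady-state biomass mass balance: V·X·(1 + k_d·θ_c) = Y·Q·(S₀ − S)·θ_c, so V = 0.549 × 118 × (648 − 20.4) × 18.5 / [3460 × (1 + 0.0910 × 18.5)] = 7.52×10^5 / 9285 = 81.01 m³.

V ≈ 81.0 m³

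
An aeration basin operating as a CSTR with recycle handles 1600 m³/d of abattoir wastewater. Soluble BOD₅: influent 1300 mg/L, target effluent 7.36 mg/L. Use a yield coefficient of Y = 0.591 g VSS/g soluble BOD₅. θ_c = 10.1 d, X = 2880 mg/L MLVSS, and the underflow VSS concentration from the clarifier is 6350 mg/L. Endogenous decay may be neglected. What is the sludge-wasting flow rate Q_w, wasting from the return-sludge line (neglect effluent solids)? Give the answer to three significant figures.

Biomass mass balance (decay neglected): V·X = Y·Q·(S₀ − S)·θ_c, so V = 0.591 × 1600 × (1300 − 7.36) × 10.1 / 2880 = 4287 m³.
Q_w = (V·X)/(θ_c X_r) = 4287 × 2880 / (10.1 × 6350) = 192.5 m³/d.

Q_w ≈ 192 m³/d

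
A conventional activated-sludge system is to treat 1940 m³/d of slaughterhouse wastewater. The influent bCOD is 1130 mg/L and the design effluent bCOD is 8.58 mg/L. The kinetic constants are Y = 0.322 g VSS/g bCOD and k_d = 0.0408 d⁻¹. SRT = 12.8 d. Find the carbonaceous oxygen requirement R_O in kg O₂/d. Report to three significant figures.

Y_obs = Y / (1 + k_d θ_c) = 0.322 / (1 + 0.0408 × 12.8) = 0.322 / 1.522 = 0.2115.
Q·(S₀ − S) = 1940 × (1130 − 8.58) × 10⁻³ = 2176 kg/d removed.
Net sludge production P_X = 0.2115 × 2176 = 460.2 kg VSS/d.
R_O = Q·(S₀ − S) − 1.42·P_X = 2176 − 1.42 × 460.2 = 1522 kg O₂/d.

R_O ≈ 1520 kg O₂/d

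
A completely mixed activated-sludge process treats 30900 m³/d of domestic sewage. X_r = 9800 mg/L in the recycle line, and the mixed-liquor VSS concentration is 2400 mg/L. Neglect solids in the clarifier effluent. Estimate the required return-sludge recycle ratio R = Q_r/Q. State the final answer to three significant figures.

R = Q_r/Q = X/(X_r − X) = 2400 / (9800 − 2400) = 0.3243.

R ≈ 0.324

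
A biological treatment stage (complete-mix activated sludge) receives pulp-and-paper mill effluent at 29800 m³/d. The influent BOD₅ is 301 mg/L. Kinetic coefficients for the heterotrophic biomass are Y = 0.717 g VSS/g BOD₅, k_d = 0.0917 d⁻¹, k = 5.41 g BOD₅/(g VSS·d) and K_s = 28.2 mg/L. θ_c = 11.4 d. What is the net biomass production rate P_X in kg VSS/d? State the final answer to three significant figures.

For a completely mixed reactor with recycle the Lawrence–McCarty relation gives S = K_s·(1 + k_d·θ_c) / [θ_c·(Y·k − k_d) − 1] = 28.2 × (1 + 0.0917 × 11.4) / [11.4 × (0.717 × 5.41 − 0.0917) − 1] = 57.68 / 42.17 = 1.368 mg/L.
Observed yield with endogenous decay: Y_obs = Y / (1 + k_d·θ_c) = 0.717 / (1 + 0.0917 × 11.4) = 0.717 / 2.045 = 0.3505 g VSS/g BOD₅.
Mass of BOD₅ removed per day: Q(S₀ − S) = 29800 × 299.6 g/m³ = 8929 kg/d.
P_X = Y_obs · Q(S₀ − S) = 0.3505 × 8929 = 3130 kg VSS/d.

P_X ≈ 3130 kg VSS/d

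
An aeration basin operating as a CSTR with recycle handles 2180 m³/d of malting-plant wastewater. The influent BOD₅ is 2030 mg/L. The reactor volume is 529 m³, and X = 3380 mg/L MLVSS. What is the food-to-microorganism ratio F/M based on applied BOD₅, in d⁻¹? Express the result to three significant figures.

F/M ≈ 2.48 d⁻¹

F/M = Q·S₀ / (V·X) = 2180 × 2030 / (529.0 × 3380) = 2.475 g BOD₅·(g VSS·d)⁻¹.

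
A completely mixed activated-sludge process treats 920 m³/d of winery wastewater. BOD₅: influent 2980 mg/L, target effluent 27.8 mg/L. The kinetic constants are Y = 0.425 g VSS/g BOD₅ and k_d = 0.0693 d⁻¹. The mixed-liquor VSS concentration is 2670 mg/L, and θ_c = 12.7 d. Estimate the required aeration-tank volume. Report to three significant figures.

V ≈ 2920 m³

Rearranging the biomass balance for a CMAS with decay, V = Y·Q·ΔS·θ_c / [X·(1+k_d θ_c)] = 0.425 × 920 × (2980 − 27.8) × 12.7 / [2670 × (1 + 0.0693 × 12.7)] = 1.47×10^7 / 5020 = 2920 m³.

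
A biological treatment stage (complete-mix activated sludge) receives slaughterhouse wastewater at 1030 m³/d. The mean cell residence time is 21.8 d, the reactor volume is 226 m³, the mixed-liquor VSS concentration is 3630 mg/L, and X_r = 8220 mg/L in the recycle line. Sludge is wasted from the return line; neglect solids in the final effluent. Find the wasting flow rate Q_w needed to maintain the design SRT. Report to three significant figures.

Q_w ≈ 4.58 m³/d

θ_c = V·X/(Q_w·X_r) when wasting from the recycle, so Q_w = V·X/(θ_c·X_r) = 226.0 × 3630 / (21.8 × 8220) = 4.578 m³/d.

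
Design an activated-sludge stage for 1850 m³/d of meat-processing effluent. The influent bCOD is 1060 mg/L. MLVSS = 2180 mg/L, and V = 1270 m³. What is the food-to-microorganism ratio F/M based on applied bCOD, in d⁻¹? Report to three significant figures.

F/M ≈ 0.708 d⁻¹

Food-to-microorganism ratio F/M = Q S₀ / (V X) = 1850 × 1060 / (1270 × 2180) = 0.7083 d⁻¹.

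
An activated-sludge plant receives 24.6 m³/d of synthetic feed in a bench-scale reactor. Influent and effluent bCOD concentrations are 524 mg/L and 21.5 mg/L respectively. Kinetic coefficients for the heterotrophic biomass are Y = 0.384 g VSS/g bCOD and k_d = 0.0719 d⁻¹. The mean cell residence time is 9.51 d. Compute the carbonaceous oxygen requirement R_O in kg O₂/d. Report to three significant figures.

The observed yield is Y_obs = Y/(1 + k_d·θ_c) = 0.384 / (1 + 0.0719 × 9.51) = 0.384 / 1.684 = 0.2281 g VSS per g bCOD removed.
Q·(S₀ − S) = 24.6 × (524 − 21.5) × 10⁻³ = 12.36 kg/d removed.
Biomass synthesised: P_X = Y_obs × 12.36 = 2.819 kg VSS/d.
R_O = Q·(S₀ − S) − 1.42·P_X = 12.36 − 1.42 × 2.819 = 8.358 kg O₂/d.

R_O ≈ 8.36 kg O₂/d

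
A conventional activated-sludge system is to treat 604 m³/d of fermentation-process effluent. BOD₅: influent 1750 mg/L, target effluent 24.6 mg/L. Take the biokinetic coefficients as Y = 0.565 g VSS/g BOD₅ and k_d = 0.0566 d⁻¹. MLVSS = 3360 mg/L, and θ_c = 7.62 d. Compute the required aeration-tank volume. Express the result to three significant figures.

Steady-state biomass mass balance: V·X·(1 + k_d·θ_c) = Y·Q·(S₀ − S)·θ_c, so V = 0.565 × 604 × (1750 − 24.6) × 7.62 / [3360 × (1 + 0.0566 × 7.62)] = 4.49×10^6 / 4809 = 933.0 m³.

V ≈ 933 m³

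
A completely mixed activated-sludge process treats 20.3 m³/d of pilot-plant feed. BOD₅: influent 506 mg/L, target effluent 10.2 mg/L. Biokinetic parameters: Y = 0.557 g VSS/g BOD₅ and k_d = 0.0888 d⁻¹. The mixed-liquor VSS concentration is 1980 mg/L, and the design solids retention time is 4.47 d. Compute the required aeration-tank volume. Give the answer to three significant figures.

From the SRT design equation V = Y Q (S₀−S) θ_c / [X (1 + k_d θ_c)] = 0.557 × 20.3 × (506 − 10.2) × 4.47 / [1980 × (1 + 0.0888 × 4.47)] = 2.51×10^4 / 2766 = 9.060 m³.

V ≈ 9.06 m³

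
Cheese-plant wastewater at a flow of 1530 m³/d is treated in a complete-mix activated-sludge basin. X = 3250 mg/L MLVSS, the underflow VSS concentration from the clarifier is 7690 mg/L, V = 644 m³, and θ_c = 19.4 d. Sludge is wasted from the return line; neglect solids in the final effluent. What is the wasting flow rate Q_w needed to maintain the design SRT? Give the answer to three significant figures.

Q_w ≈ 14.0 m³/d

Q_w = (V·X)/(θ_c X_r) = 644.0 × 3250 / (19.4 × 7690) = 14.03 m³/d.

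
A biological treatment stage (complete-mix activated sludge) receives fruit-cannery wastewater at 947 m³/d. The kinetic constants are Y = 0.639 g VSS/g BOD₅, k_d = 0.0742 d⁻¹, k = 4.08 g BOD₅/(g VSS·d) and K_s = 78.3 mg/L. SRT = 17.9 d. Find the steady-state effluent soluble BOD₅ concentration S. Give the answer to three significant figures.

S ≈ 4.11 mg/L

For a completely mixed reactor with recycle the Lawrence–McCarty relation gives S = K_s·(1 + k_d·θ_c) / [θ_c·(Y·k − k_d) − 1] = 78.3 × (1 + 0.0742 × 17.9) / [17.9 × (0.639 × 4.08 − 0.0742) − 1] = 182.3 / 44.34 = 4.111 mg/L.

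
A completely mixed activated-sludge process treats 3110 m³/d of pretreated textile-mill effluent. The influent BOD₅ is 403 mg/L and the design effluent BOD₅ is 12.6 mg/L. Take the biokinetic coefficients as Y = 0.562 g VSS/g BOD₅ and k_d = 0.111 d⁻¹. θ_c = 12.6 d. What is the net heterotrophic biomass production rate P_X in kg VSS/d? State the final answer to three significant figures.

P_X ≈ 284 kg VSS/d

The observed yield is Y_obs = Y/(1 + k_d·θ_c) = 0.562 / (1 + 0.111 × 12.6) = 0.562 / 2.399 = 0.2343 g VSS per g BOD₅ removed.
Mass of BOD₅ removed per day: Q(S₀ − S) = 3110 × 390.4 g/m³ = 1214 kg/d.
Biomass produced: P_X = Y_obs·Q·ΔS = 0.2343 × 1214 ≈ 284.5 kg VSS/d.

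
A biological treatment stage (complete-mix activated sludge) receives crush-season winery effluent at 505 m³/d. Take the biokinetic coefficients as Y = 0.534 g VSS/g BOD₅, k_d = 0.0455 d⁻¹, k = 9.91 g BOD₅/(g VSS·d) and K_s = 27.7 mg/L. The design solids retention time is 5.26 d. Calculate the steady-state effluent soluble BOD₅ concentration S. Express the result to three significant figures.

S ≈ 1.29 mg/L

From the Monod/SRT balance for a CMAS, S = K_s·(1+k_d θ_c)/[θ_c·(Y k − k_d) − 1] = 27.7 × (1 + 0.0455 × 5.26) / [5.26 × (0.534 × 9.91 − 0.0455) − 1] = 34.33 / 26.60 = 1.291 mg/L.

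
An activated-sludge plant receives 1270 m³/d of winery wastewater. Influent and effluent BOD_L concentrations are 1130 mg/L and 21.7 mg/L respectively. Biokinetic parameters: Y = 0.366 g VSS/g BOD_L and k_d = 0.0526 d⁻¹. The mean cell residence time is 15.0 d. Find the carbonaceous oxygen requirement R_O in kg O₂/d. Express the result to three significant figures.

Correct the yield for decay: Y_obs = Y/(1 + k_d θ_c) = 0.366 / (1 + 0.0526 × 15.0) = 0.366 / 1.789 = 0.2046.
Substrate removed = Q·(S₀ − S) = 1270 m³/d × (1130 − 21.7) g/m³ = 1.41×10^6 g/d = 1408 kg/d.
Biomass synthesised: P_X = Y_obs × 1408 = 288.0 kg VSS/d.
Carbonaceous O₂ demand = substrate oxidised − cell-mass equivalent = 1408 − 1.42 × 288.0 = 998.6 kg O₂/d.

R_O ≈ 999 kg O₂/d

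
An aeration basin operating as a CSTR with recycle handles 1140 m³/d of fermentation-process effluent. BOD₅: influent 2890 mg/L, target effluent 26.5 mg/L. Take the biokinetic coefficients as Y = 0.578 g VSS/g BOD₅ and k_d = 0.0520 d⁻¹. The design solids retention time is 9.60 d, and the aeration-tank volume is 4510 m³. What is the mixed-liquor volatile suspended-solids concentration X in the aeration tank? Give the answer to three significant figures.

From V·X·(1 + k_d·θ_c) = Y·Q·(S₀ − S)·θ_c: X = 0.578 × 1140 × (2890 − 26.5) × 9.60 / [4510 × (1 + 0.0520 × 9.60)] = 2679 mg/L.

X ≈ 2680 mg/L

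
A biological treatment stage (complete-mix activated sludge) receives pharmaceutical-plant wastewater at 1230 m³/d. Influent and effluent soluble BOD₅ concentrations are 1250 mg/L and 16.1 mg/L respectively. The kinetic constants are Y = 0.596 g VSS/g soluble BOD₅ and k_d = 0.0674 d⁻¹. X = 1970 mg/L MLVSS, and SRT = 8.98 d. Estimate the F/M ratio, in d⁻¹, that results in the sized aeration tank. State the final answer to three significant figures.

F/M ≈ 0.304 d⁻¹

From the SRT design equation V = Y Q (S₀−S) θ_c / [X (1 + k_d θ_c)] = 0.596 × 1230 × (1250 − 16.1) × 8.98 / [1970 × (1 + 0.0674 × 8.98)] = 8.12×10^6 / 3162 = 2569 m³.
Food-to-microorganism ratio F/M = Q S₀ / (V X) = 1230 × 1250 / (2569 × 1970) = 0.3038 d⁻¹.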